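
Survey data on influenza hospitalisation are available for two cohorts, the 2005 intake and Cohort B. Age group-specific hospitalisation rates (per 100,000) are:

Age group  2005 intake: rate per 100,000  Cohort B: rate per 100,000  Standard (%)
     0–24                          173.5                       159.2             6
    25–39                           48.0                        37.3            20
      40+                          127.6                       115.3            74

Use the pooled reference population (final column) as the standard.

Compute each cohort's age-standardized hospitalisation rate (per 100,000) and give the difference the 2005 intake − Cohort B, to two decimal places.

Standard weights: 0.06, 0.20, 0.74.
The 2005 intake: 0.0600×173.5 + 0.2000×48.0 + 0.7400×127.6 = 114.4340 per 100,000.
Cohort B: 0.0600×159.2 + 0.2000×37.3 + 0.7400×115.3 = 102.3340 per 100,000.
Difference = 114.4340 − 102.3340 = 12.1000.

12.10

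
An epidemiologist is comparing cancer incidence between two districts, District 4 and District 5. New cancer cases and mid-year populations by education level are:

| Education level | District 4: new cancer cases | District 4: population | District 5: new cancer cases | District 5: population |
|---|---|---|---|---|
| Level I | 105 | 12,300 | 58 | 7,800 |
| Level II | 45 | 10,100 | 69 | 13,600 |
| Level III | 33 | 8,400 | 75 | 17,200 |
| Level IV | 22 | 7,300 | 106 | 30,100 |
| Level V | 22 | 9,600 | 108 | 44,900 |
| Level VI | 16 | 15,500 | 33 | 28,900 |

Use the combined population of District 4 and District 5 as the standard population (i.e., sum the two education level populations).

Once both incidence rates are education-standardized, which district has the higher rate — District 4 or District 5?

District 5

Education-specific rates per 100,000 for District 4: 853.66, 445.54, 392.86, 301.37, 229.17, 103.23.
For District 5: 743.59, 507.35, 436.05, 352.16, 240.53, 114.19.
Combined standard total = 205,700; weights = 0.0977, 0.1152, 0.1245, 0.1818, 0.2649, 0.2158.
District 4: 0.0977×853.66 + 0.1152×445.54 + 0.1245×392.86 + 0.1818×301.37 + 0.2649×229.17 + 0.2158×103.23 = 321.4347 per 100,000.
District 5: 0.0977×743.59 + 0.1152×507.35 + 0.1245×436.05 + 0.1818×352.16 + 0.2649×240.53 + 0.2158×114.19 = 337.7880 per 100,000.
The crude rates (384.49 vs 315.09) would put District 4 higher, but that reflects its education composition; once standardized to a common education structure, District 5 has the higher underlying rate.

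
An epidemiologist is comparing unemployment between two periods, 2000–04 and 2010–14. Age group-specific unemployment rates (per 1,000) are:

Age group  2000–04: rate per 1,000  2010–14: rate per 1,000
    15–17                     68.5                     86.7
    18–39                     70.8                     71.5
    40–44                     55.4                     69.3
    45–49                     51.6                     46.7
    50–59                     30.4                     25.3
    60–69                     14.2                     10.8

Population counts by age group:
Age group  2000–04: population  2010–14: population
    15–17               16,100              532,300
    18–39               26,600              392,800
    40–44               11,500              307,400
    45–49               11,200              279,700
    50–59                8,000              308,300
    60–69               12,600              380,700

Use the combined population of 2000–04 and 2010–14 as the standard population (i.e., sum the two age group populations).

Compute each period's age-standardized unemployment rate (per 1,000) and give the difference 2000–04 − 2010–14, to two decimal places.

Combined standard total = 2,287,200; weights = 0.2398, 0.1834, 0.1394, 0.1272, 0.1383, 0.1720.
2000–04: 0.2398×68.5 + 0.1834×70.8 + 0.1394×55.4 + 0.1272×51.6 + 0.1383×30.4 + 0.1720×14.2 = 50.3396 per 1,000.
2010–14: 0.2398×86.7 + 0.1834×71.5 + 0.1394×69.3 + 0.1272×46.7 + 0.1383×25.3 + 0.1720×10.8 = 54.8567 per 1,000.
Difference = 50.3396 − 54.8567 = -4.5171.

-4.52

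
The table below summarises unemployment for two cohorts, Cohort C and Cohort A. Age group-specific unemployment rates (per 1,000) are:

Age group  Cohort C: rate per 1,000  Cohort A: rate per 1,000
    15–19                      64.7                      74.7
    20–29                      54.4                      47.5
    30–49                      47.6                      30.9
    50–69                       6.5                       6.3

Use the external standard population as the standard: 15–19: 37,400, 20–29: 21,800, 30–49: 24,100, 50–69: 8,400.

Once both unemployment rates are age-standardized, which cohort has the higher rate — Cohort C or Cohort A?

Cohort C

Standard total = 91,700; weights = 0.4079, 0.2377, 0.2628, 0.0916.
Cohort C: 0.4079×64.7 + 0.2377×54.4 + 0.2628×47.6 + 0.0916×6.5 = 52.4260 per 1,000.
Cohort A: 0.4079×74.7 + 0.2377×47.5 + 0.2628×30.9 + 0.0916×6.3 = 50.4568 per 1,000.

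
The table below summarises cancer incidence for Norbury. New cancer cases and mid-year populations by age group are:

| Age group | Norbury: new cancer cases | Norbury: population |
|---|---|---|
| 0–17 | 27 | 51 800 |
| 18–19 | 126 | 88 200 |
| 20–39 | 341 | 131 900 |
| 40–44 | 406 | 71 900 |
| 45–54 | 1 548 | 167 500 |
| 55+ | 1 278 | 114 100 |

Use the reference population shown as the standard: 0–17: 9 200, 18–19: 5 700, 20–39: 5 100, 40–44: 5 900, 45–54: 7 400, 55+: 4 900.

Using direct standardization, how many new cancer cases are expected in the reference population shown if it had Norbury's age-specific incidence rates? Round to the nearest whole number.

183

Age-specific rates per 100 000 for Norbury: 52.12, 142.86, 258.53, 564.67, 924.18, 1120.07.
Expected new cancer cases = Σ (standard pop × age-specific rate ÷ 100 000)
= 9 200×52.12/100 000 + 5 700×142.86/100 000 + 5 100×258.53/100 000 + 5 900×564.67/100 000 + 7 400×924.18/100 000 + 4 900×1120.07/100 000
= 4.80 + 8.14 + 13.18 + 33.32 + 68.39 + 54.88 = 182.71.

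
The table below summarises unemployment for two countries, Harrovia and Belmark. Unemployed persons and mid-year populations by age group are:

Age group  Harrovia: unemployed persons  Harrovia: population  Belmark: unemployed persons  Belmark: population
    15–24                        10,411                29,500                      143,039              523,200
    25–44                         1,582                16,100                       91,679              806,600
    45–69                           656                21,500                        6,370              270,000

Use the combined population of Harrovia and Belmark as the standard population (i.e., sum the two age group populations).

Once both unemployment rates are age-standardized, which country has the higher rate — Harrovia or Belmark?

Harrovia

Age-specific rates per 1,000 for Harrovia: 352.915, 98.261, 30.512.
For Belmark: 273.393, 113.661, 23.593.
Combined standard total = 1,666,900; weights = 0.3316, 0.4936, 0.1749.
Harrovia: 0.3316×352.915 + 0.4936×98.261 + 0.1749×30.512 = 170.8499 per 1,000.
Belmark: 0.3316×273.393 + 0.4936×113.661 + 0.1749×23.593 = 150.8730 per 1,000.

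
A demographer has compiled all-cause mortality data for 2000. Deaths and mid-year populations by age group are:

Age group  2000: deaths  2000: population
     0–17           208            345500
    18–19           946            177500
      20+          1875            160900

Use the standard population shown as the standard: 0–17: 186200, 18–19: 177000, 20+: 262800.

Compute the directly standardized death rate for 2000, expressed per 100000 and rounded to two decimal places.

Age-specific rates per 100000 for 2000: 60.20, 532.96, 1165.32.
Standard total = 626000; weights = 0.2974, 0.2827, 0.4198.
Standardized rate: 0.2974×60.20 + 0.2827×532.96 + 0.4198×1165.32 = 657.8105 per 100000.

657.81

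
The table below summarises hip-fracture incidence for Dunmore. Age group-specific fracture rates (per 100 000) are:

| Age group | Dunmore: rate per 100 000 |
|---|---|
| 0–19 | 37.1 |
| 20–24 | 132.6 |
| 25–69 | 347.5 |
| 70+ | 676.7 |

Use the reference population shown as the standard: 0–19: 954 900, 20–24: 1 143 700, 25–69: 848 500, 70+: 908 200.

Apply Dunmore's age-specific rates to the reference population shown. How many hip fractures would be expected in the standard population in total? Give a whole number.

10965

Expected hip fractures = Σ (standard pop × age-specific rate ÷ 100 000)
= 954 900×37.1/100 000 + 1 143 700×132.6/100 000 + 848 500×347.5/100 000 + 908 200×676.7/100 000
= 354.27 + 1516.55 + 2948.54 + 6145.79 = 10965.14.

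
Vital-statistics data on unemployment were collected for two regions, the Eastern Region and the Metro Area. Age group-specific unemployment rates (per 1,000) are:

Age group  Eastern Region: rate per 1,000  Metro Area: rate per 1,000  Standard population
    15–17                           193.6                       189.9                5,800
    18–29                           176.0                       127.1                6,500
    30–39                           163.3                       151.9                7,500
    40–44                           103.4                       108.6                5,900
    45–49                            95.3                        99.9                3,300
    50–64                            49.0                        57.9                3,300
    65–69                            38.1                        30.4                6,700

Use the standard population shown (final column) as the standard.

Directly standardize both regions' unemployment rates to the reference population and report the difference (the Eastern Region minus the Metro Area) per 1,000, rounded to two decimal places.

Standard total = 39,000; weights = 0.1487, 0.1667, 0.1923, 0.1513, 0.0846, 0.0846, 0.1718.
The Eastern Region: 0.1487×193.6 + 0.1667×176.0 + 0.1923×163.3 + 0.1513×103.4 + 0.0846×95.3 + 0.0846×49.0 + 0.1718×38.1 = 123.9269 per 1,000.
The Metro Area: 0.1487×189.9 + 0.1667×127.1 + 0.1923×151.9 + 0.1513×108.6 + 0.0846×99.9 + 0.0846×57.9 + 0.1718×30.4 = 113.6405 per 1,000.
Difference = 123.9269 − 113.6405 = 10.2864.

10.29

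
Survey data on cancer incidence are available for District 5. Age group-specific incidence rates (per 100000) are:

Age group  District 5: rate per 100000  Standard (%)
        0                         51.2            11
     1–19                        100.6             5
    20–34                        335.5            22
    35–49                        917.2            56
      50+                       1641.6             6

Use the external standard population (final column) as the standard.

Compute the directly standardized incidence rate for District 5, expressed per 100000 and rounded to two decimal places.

Standard weights: 0.11, 0.05, 0.22, 0.56, 0.06.
Standardized rate: 0.1100×51.2 + 0.0500×100.6 + 0.2200×335.5 + 0.5600×917.2 + 0.0600×1641.6 = 696.6000 per 100000.

696.60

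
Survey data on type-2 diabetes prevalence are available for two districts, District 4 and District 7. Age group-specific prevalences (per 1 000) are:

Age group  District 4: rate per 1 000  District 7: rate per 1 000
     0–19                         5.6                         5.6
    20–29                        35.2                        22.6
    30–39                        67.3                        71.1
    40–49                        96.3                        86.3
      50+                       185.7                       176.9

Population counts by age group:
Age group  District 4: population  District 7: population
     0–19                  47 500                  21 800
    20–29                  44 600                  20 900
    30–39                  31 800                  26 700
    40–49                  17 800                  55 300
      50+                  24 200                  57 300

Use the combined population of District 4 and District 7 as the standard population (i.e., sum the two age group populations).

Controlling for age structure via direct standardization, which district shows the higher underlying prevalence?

District 4

Combined standard total = 347 900; weights = 0.1992, 0.1883, 0.1682, 0.2101, 0.2343.
District 4: 0.1992×5.6 + 0.1883×35.2 + 0.1682×67.3 + 0.2101×96.3 + 0.2343×185.7 = 82.7962 per 1 000.
District 7: 0.1992×5.6 + 0.1883×22.6 + 0.1682×71.1 + 0.2101×86.3 + 0.2343×176.9 = 76.9003 per 1 000.
The crude rates (61.39 vs 95.61) would put District 7 higher, but that reflects its age composition; once standardized to a common age structure, District 4 has the higher underlying rate.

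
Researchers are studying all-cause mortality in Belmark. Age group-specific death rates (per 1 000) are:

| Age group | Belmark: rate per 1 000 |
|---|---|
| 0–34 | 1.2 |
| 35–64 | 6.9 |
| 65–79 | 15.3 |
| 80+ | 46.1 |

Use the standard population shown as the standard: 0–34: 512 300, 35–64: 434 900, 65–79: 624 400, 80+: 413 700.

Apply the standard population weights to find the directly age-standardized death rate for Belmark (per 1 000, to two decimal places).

Standard total = 1 985 300; weights = 0.2580, 0.2191, 0.3145, 0.2084.
Standardized rate: 0.2580×1.2 + 0.2191×6.9 + 0.3145×15.3 + 0.2084×46.1 = 16.2396 per 1 000.

16.24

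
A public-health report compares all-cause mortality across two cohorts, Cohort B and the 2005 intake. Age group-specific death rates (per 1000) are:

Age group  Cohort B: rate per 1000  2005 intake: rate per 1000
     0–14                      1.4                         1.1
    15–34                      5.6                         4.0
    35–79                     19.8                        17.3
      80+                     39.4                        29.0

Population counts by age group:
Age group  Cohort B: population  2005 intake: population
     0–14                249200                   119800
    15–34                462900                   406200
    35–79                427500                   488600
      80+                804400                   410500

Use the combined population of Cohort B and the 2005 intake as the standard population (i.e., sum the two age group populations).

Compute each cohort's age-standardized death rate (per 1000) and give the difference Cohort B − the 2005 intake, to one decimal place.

Combined standard total = 3369100; weights = 0.1095, 0.2580, 0.2719, 0.3606.
Cohort B: 0.1095×1.4 + 0.2580×5.6 + 0.2719×19.8 + 0.3606×39.4 = 21.1895 per 1000.
The 2005 intake: 0.1095×1.1 + 0.2580×4.0 + 0.2719×17.3 + 0.3606×29.0 = 16.3138 per 1000.
Difference = 21.1895 − 16.3138 = 4.8756.

4.9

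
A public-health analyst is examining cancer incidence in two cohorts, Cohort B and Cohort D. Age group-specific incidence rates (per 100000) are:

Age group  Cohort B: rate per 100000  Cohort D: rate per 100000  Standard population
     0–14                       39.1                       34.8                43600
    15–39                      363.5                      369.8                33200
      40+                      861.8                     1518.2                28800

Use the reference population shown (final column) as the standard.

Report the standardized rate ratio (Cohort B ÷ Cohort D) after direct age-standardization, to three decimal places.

Standard total = 105600; weights = 0.4129, 0.3144, 0.2727.
Cohort B: 0.4129×39.1 + 0.3144×363.5 + 0.2727×861.8 = 365.4621 per 100000.
Cohort D: 0.4129×34.8 + 0.3144×369.8 + 0.2727×1518.2 = 544.6856 per 100000.
Ratio = 365.4621 ÷ 544.6856 = 0.67096.

0.671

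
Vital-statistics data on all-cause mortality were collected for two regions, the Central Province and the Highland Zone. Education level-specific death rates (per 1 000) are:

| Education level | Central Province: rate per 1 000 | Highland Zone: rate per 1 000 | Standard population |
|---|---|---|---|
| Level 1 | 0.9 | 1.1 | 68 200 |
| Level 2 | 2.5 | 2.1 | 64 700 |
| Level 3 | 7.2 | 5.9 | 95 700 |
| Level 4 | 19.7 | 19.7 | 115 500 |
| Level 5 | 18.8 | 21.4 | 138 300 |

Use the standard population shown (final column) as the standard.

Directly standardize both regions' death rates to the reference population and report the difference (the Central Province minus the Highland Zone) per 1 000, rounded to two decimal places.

-0.46

Standard total = 482 400; weights = 0.1414, 0.1341, 0.1984, 0.2394, 0.2867.
The Central Province: 0.1414×0.9 + 0.1341×2.5 + 0.1984×7.2 + 0.2394×19.7 + 0.2867×18.8 = 11.9974 per 1 000.
The Highland Zone: 0.1414×1.1 + 0.1341×2.1 + 0.1984×5.9 + 0.2394×19.7 + 0.2867×21.4 = 12.4596 per 1 000.
Difference = 11.9974 − 12.4596 = -0.4621.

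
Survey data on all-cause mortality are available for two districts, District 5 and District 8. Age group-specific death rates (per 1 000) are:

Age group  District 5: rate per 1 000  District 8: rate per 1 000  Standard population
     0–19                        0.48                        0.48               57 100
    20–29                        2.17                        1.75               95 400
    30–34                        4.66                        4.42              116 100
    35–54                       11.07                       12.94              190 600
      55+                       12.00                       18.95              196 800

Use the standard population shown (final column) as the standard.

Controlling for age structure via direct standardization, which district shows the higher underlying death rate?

Standard total = 656 000; weights = 0.0870, 0.1454, 0.1770, 0.2905, 0.3000.
District 5: 0.0870×0.48 + 0.1454×2.17 + 0.1770×4.66 + 0.2905×11.07 + 0.3000×12.00 = 7.9985 per 1 000.
District 8: 0.0870×0.48 + 0.1454×1.75 + 0.1770×4.42 + 0.2905×12.94 + 0.3000×18.95 = 10.5232 per 1 000.

District 8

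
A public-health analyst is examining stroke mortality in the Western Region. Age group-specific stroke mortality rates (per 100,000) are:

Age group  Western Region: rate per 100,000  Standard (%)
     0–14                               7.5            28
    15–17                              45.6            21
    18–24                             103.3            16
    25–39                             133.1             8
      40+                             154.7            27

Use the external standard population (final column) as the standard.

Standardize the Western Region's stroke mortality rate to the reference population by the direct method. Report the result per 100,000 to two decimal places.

Standard weights: 0.28, 0.21, 0.16, 0.08, 0.27.
Standardized rate: 0.2800×7.5 + 0.2100×45.6 + 0.1600×103.3 + 0.0800×133.1 + 0.2700×154.7 = 80.6210 per 100,000.

80.62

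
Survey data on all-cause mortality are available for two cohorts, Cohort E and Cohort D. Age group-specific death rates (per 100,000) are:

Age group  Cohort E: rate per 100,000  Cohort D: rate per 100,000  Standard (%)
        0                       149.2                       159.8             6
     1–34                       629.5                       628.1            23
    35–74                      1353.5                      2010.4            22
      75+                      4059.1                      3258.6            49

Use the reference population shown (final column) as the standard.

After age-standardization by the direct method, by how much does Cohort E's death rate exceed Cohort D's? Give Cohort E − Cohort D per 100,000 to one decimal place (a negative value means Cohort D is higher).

247.4

Standard weights: 0.06, 0.23, 0.22, 0.49.
Cohort E: 0.0600×149.2 + 0.2300×629.5 + 0.2200×1353.5 + 0.4900×4059.1 = 2440.4660 per 100,000.
Cohort D: 0.0600×159.8 + 0.2300×628.1 + 0.2200×2010.4 + 0.4900×3258.6 = 2193.0530 per 100,000.
Difference = 2440.4660 − 2193.0530 = 247.4130.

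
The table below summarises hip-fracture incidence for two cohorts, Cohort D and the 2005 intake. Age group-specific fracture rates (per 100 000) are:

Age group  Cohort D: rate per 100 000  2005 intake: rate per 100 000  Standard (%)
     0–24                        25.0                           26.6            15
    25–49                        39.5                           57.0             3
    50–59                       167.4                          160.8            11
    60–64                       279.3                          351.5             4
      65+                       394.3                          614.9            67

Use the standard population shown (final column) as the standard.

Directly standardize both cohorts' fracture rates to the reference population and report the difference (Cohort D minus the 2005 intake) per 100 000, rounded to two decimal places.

-150.73

Standard weights: 0.15, 0.03, 0.11, 0.04, 0.67.
Cohort D: 0.1500×25.0 + 0.0300×39.5 + 0.1100×167.4 + 0.0400×279.3 + 0.6700×394.3 = 298.7020 per 100 000.
The 2005 intake: 0.1500×26.6 + 0.0300×57.0 + 0.1100×160.8 + 0.0400×351.5 + 0.6700×614.9 = 449.4310 per 100 000.
Difference = 298.7020 − 449.4310 = -150.7290.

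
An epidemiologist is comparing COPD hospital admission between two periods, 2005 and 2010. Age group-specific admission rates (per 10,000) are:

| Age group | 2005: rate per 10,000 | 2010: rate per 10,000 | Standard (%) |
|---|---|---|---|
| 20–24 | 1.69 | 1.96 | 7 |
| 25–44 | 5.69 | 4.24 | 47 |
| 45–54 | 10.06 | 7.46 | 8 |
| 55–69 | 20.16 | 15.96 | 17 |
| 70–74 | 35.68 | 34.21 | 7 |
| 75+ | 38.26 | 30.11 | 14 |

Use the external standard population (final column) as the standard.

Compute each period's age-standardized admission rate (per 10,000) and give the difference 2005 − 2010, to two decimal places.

2.83

Standard weights: 0.07, 0.47, 0.08, 0.17, 0.07, 0.14.
2005: 0.0700×1.69 + 0.4700×5.69 + 0.0800×10.06 + 0.1700×20.16 + 0.0700×35.68 + 0.1400×38.26 = 14.8786 per 10,000.
2010: 0.0700×1.96 + 0.4700×4.24 + 0.0800×7.46 + 0.1700×15.96 + 0.0700×34.21 + 0.1400×30.11 = 12.0501 per 10,000.
Difference = 14.8786 − 12.0501 = 2.8285.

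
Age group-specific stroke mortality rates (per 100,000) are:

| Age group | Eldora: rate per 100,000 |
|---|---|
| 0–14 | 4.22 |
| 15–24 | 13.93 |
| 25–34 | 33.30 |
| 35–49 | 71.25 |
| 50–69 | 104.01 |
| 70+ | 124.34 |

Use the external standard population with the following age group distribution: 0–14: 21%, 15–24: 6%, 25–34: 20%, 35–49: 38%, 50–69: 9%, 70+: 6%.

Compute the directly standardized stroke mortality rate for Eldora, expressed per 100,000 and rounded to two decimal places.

52.28

Standard weights: 0.21, 0.06, 0.20, 0.38, 0.09, 0.06.
Standardized rate: 0.2100×4.22 + 0.0600×13.93 + 0.2000×33.30 + 0.3800×71.25 + 0.0900×104.01 + 0.0600×124.34 = 52.2783 per 100,000.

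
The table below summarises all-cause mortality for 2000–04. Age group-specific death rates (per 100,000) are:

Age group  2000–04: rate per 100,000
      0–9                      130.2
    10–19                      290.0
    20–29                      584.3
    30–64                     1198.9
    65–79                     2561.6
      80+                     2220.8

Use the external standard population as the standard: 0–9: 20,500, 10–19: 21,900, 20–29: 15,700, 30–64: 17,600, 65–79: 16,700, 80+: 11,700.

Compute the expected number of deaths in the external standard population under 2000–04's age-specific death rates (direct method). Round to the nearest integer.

Expected deaths = Σ (standard pop × age-specific rate ÷ 100,000)
= 20,500×130.2/100,000 + 21,900×290.0/100,000 + 15,700×584.3/100,000 + 17,600×1198.9/100,000 + 16,700×2561.6/100,000 + 11,700×2220.8/100,000
= 26.69 + 63.51 + 91.74 + 211.01 + 427.79 + 259.83 = 1080.56.

1081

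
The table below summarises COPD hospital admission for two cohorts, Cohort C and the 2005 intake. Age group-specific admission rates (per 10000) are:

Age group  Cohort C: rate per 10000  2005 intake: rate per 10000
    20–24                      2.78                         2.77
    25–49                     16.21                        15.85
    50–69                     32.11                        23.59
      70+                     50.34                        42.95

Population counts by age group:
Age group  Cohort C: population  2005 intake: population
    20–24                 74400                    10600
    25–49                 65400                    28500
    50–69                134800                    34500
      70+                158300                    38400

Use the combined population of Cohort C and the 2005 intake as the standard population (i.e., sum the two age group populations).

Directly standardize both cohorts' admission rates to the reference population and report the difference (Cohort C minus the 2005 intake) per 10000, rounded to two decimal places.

Combined standard total = 544900; weights = 0.1560, 0.1723, 0.3107, 0.3610.
Cohort C: 0.1560×2.78 + 0.1723×16.21 + 0.3107×32.11 + 0.3610×50.34 = 31.3755 per 10000.
The 2005 intake: 0.1560×2.77 + 0.1723×15.85 + 0.3107×23.59 + 0.3610×42.95 = 25.9971 per 10000.
Difference = 31.3755 − 25.9971 = 5.3784.

5.38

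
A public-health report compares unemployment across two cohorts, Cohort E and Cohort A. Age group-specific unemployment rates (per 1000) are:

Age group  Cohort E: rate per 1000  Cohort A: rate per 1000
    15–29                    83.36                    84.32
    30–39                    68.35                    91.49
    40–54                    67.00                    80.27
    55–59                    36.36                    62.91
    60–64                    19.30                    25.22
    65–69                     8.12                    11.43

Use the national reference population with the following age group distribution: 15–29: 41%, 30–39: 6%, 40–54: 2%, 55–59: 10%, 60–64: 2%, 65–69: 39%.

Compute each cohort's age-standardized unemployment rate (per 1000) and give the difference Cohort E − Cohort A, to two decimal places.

Standard weights: 0.41, 0.06, 0.02, 0.10, 0.02, 0.39.
Cohort E: 0.4100×83.36 + 0.0600×68.35 + 0.0200×67.00 + 0.1000×36.36 + 0.0200×19.30 + 0.3900×8.12 = 46.8074 per 1000.
Cohort A: 0.4100×84.32 + 0.0600×91.49 + 0.0200×80.27 + 0.1000×62.91 + 0.0200×25.22 + 0.3900×11.43 = 52.9191 per 1000.
Difference = 46.8074 − 52.9191 = -6.1117.

-6.11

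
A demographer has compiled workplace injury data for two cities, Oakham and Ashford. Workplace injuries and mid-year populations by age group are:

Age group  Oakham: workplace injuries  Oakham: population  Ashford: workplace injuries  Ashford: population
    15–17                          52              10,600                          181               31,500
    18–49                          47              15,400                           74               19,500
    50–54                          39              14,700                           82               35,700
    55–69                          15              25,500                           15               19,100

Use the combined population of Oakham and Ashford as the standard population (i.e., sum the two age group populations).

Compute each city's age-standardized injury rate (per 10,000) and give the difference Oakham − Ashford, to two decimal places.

Age-specific rates per 10,000 for Oakham: 49.06, 30.52, 26.53, 5.88.
For Ashford: 57.46, 37.95, 22.97, 7.85.
Combined standard total = 172,000; weights = 0.2448, 0.2029, 0.2930, 0.2593.
Oakham: 0.2448×49.06 + 0.2029×30.52 + 0.2930×26.53 + 0.2593×5.88 = 27.4995 per 10,000.
Ashford: 0.2448×57.46 + 0.2029×37.95 + 0.2930×22.97 + 0.2593×7.85 = 30.5314 per 10,000.
Difference = 27.4995 − 30.5314 = -3.0319.

-3.03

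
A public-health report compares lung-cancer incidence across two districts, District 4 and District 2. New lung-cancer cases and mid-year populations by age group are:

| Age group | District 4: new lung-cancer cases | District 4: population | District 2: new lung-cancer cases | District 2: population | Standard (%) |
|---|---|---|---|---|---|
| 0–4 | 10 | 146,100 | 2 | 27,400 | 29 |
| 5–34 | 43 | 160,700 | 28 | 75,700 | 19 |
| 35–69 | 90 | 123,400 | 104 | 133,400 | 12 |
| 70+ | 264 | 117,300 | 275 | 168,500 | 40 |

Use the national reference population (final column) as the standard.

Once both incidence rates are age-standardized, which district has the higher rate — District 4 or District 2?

District 4

Age-specific rates per 100,000 for District 4: 6.84, 26.76, 72.93, 225.06.
For District 2: 7.30, 36.99, 77.96, 163.20.
Standard weights: 0.29, 0.19, 0.12, 0.40.
District 4: 0.2900×6.84 + 0.1900×26.76 + 0.1200×72.93 + 0.4000×225.06 = 105.8466 per 100,000.
District 2: 0.2900×7.30 + 0.1900×36.99 + 0.1200×77.96 + 0.4000×163.20 = 83.7818 per 100,000.
The crude rates (74.34 vs 100.99) would put District 2 higher, but that reflects its age composition; once standardized to a common age structure, District 4 has the higher underlying rate.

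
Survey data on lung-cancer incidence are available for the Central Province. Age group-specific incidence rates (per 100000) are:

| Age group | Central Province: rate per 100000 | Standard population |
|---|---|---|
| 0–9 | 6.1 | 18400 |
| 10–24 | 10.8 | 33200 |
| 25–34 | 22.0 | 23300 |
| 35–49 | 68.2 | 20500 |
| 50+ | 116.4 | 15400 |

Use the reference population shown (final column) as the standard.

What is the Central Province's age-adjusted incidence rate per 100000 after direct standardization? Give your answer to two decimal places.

37.67

Standard total = 110800; weights = 0.1661, 0.2996, 0.2103, 0.1850, 0.1390.
Standardized rate: 0.1661×6.1 + 0.2996×10.8 + 0.2103×22.0 + 0.1850×68.2 + 0.1390×116.4 = 37.6720 per 100000.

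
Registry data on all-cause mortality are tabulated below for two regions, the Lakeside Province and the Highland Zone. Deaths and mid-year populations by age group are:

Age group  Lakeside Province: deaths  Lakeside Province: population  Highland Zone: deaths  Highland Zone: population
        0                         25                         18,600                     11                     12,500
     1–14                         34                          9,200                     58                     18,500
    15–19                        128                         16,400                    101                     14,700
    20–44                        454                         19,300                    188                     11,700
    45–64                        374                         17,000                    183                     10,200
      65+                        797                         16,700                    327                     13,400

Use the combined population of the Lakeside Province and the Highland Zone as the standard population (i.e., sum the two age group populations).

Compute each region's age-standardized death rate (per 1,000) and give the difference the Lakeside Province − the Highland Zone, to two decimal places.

6.19

Age-specific rates per 1,000 for the Lakeside Province: 1.344, 3.696, 7.805, 23.523, 22.000, 47.725.
For the Highland Zone: 0.880, 3.135, 6.871, 16.068, 17.941, 24.403.
Combined standard total = 178,200; weights = 0.1745, 0.1554, 0.1745, 0.1740, 0.1526, 0.1689.
The Lakeside Province: 0.1745×1.344 + 0.1554×3.696 + 0.1745×7.805 + 0.1740×23.523 + 0.1526×22.000 + 0.1689×47.725 = 17.6826 per 1,000.
The Highland Zone: 0.1745×0.880 + 0.1554×3.135 + 0.1745×6.871 + 0.1740×16.068 + 0.1526×17.941 + 0.1689×24.403 = 11.4957 per 1,000.
Difference = 17.6826 − 11.4957 = 6.1868.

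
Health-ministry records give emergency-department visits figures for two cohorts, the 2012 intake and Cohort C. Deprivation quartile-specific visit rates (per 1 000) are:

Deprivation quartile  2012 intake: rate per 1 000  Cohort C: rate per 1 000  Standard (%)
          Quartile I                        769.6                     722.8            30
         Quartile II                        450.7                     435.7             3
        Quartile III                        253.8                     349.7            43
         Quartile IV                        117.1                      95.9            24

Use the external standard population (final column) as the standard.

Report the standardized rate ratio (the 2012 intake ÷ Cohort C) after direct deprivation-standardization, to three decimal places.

Standard weights: 0.30, 0.03, 0.43, 0.24.
The 2012 intake: 0.3000×769.6 + 0.0300×450.7 + 0.4300×253.8 + 0.2400×117.1 = 381.6390 per 1 000.
Cohort C: 0.3000×722.8 + 0.0300×435.7 + 0.4300×349.7 + 0.2400×95.9 = 403.2980 per 1 000.
Ratio = 381.6390 ÷ 403.2980 = 0.94630.

0.946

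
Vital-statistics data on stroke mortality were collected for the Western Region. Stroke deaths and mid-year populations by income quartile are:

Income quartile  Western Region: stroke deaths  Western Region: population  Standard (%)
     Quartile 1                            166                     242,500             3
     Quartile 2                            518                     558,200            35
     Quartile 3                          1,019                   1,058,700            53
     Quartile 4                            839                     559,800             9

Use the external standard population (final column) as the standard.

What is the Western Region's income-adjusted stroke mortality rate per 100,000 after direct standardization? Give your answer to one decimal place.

99.0

Income-specific rates per 100,000 for the Western Region: 68.45, 92.80, 96.25, 149.87.
Standard weights: 0.03, 0.35, 0.53, 0.09.
Standardized rate: 0.0300×68.45 + 0.3500×92.80 + 0.5300×96.25 + 0.0900×149.87 = 99.0343 per 100,000.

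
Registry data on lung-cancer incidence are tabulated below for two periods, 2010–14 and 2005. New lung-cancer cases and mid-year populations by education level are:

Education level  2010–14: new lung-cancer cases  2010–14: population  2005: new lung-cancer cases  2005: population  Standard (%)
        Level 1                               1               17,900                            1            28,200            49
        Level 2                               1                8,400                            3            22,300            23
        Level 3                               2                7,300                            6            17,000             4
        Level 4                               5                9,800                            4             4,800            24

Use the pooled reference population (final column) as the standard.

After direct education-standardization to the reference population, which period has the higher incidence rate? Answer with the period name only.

Education-specific rates per 100,000 for 2010–14: 5.59, 11.90, 27.40, 51.02.
For 2005: 3.55, 13.45, 35.29, 83.33.
Standard weights: 0.49, 0.23, 0.04, 0.24.
2010–14: 0.4900×5.59 + 0.2300×11.90 + 0.0400×27.40 + 0.2400×51.02 = 18.8163 per 100,000.
2005: 0.4900×3.55 + 0.2300×13.45 + 0.0400×35.29 + 0.2400×83.33 = 26.2435 per 100,000.
The crude rates (20.74 vs 19.36) would put 2010–14 higher, but that reflects its education composition; once standardized to a common education structure, 2005 has the higher underlying rate.

2005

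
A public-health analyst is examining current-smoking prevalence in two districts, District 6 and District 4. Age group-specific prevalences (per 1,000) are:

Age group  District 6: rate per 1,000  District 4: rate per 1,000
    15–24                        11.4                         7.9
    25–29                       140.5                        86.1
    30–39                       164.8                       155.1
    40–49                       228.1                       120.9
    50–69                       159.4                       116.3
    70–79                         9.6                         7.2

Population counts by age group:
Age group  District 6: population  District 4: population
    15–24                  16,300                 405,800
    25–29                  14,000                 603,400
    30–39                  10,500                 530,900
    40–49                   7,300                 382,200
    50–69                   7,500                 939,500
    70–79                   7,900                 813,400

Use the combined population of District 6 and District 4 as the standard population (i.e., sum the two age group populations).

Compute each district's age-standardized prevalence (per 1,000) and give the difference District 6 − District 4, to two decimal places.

Combined standard total = 3,738,700; weights = 0.1129, 0.1651, 0.1448, 0.1042, 0.2533, 0.2197.
District 6: 0.1129×11.4 + 0.1651×140.5 + 0.1448×164.8 + 0.1042×228.1 + 0.2533×159.4 + 0.2197×9.6 = 114.6015 per 1,000.
District 4: 0.1129×7.9 + 0.1651×86.1 + 0.1448×155.1 + 0.1042×120.9 + 0.2533×116.3 + 0.2197×7.2 = 81.2057 per 1,000.
Difference = 114.6015 − 81.2057 = 33.3958.

33.40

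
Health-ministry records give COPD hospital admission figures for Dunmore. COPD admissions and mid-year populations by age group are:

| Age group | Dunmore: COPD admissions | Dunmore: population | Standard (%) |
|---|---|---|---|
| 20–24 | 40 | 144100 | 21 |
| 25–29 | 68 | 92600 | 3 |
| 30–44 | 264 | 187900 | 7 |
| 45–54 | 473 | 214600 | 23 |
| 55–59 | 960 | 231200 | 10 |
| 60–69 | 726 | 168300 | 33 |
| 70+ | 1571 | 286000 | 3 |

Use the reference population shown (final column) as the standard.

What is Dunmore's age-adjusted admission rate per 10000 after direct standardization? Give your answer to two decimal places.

Age-specific rates per 10000 for Dunmore: 2.78, 7.34, 14.05, 22.04, 41.52, 43.14, 54.93.
Standard weights: 0.21, 0.03, 0.07, 0.23, 0.10, 0.33, 0.03.
Standardized rate: 0.2100×2.78 + 0.0300×7.34 + 0.0700×14.05 + 0.2300×22.04 + 0.1000×41.52 + 0.3300×43.14 + 0.0300×54.93 = 26.8916 per 10000.

26.89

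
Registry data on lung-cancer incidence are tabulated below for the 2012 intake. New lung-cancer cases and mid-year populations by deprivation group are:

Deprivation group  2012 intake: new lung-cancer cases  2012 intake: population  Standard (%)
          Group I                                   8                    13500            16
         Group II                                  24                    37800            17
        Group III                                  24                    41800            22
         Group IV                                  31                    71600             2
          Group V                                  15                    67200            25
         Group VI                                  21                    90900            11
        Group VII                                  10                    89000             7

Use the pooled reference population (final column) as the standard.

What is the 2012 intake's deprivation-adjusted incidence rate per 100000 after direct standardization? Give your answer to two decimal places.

42.68

Deprivation-specific rates per 100000 for the 2012 intake: 59.26, 63.49, 57.42, 43.30, 22.32, 23.10, 11.24.
Standard weights: 0.16, 0.17, 0.22, 0.02, 0.25, 0.11, 0.07.
Standardized rate: 0.1600×59.26 + 0.1700×63.49 + 0.2200×57.42 + 0.0200×43.30 + 0.2500×22.32 + 0.1100×23.10 + 0.0700×11.24 = 42.6808 per 100000.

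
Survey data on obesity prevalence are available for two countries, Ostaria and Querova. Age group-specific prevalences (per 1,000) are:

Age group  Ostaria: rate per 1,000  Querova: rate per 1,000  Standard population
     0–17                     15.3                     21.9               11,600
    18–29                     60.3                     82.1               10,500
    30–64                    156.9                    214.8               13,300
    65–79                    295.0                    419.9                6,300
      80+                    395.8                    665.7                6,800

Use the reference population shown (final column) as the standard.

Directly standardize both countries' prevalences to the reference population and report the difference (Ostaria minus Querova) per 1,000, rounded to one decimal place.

-76.2

Standard total = 48,500; weights = 0.2392, 0.2165, 0.2742, 0.1299, 0.1402.
Ostaria: 0.2392×15.3 + 0.2165×60.3 + 0.2742×156.9 + 0.1299×295.0 + 0.1402×395.8 = 153.5534 per 1,000.
Querova: 0.2392×21.9 + 0.2165×82.1 + 0.2742×214.8 + 0.1299×419.9 + 0.1402×665.7 = 229.7951 per 1,000.
Difference = 153.5534 − 229.7951 = -76.2416.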